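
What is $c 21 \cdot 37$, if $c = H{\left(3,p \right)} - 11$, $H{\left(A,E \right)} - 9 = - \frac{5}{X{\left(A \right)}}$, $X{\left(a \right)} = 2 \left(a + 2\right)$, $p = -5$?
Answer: $- \frac{3885}{2} \approx -1942.5$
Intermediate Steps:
$X{\left(a \right)} = 4 + 2 a$ ($X{\left(a \right)} = 2 \left(2 + a\right) = 4 + 2 a$)
$H{\left(A,E \right)} = 9 - \frac{5}{4 + 2 A}$
$c = - \frac{5}{2}$ ($c = \frac{31 + 18 \cdot 3}{2 \left(2 + 3\right)} - 11 = \frac{31 + 54}{2 \cdot 5} - 11 = \frac{1}{2} \cdot \frac{1}{5} \cdot 85 - 11 = \frac{17}{2} - 11 = - \frac{5}{2} \approx -2.5$)
$c 21 \cdot 37 = \left(- \frac{5}{2}\right) 21 \cdot 37 = \left(- \frac{105}{2}\right) 37 = - \frac{3885}{2}$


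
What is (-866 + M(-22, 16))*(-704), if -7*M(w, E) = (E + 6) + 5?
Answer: 4286656/7 ≈ 6.1238e+5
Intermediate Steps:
M(w, E) = -11/7 - E/7 (M(w, E) = -((E + 6) + 5)/7 = -((6 + E) + 5)/7 = -(11 + E)/7 = -11/7 - E/7)
(-866 + M(-22, 16))*(-704) = (-866 + (-11/7 - 1/7*16))*(-704) = (-866 + (-11/7 - 16/7))*(-704) = (-866 - 27/7)*(-704) = -6089/7*(-704) = 4286656/7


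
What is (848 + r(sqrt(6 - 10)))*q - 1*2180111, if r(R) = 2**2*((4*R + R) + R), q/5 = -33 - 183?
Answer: -3095951 - 51840*I ≈ -3.096e+6 - 51840.0*I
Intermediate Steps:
q = -1080 (q = 5*(-33 - 183) = 5*(-216) = -1080)
r(R) = 24*R (r(R) = 4*(5*R + R) = 4*(6*R) = 24*R)
(848 + r(sqrt(6 - 10)))*q - 1*2180111 = (848 + 24*sqrt(6 - 10))*(-1080) - 1*2180111 = (848 + 24*sqrt(-4))*(-1080) - 2180111 = (848 + 24*(2*I))*(-1080) - 2180111 = (848 + 48*I)*(-1080) - 2180111 = (-915840 - 51840*I) - 2180111 = -3095951 - 51840*I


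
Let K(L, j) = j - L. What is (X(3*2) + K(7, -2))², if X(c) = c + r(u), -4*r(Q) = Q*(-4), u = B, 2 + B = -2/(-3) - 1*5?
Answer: 784/9 ≈ 87.111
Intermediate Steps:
B = -19/3 (B = -2 + (-2/(-3) - 1*5) = -2 + (-2*(-⅓) - 5) = -2 + (⅔ - 5) = -2 - 13/3 = -19/3 ≈ -6.3333)
u = -19/3 ≈ -6.3333
r(Q) = Q (r(Q) = -Q*(-4)/4 = -(-1)*Q = Q)
X(c) = -19/3 + c (X(c) = c - 19/3 = -19/3 + c)
(X(3*2) + K(7, -2))² = ((-19/3 + 3*2) + (-2 - 1*7))² = ((-19/3 + 6) + (-2 - 7))² = (-⅓ - 9)² = (-28/3)² = 784/9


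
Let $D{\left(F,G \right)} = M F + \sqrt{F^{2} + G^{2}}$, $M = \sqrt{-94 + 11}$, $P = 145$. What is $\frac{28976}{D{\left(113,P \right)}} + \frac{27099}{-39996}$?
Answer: $\frac{128769344 - 3011 \sqrt{33794} - 340243 i \sqrt{83}}{4444 \left(\sqrt{33794} + 113 i \sqrt{83}\right)} \approx 4.1932 - 27.277 i$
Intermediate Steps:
$M = i \sqrt{83}$ ($M = \sqrt{-83} = i \sqrt{83} \approx 9.1104 i$)
$D{\left(F,G \right)} = \sqrt{F^{2} + G^{2}} + i F \sqrt{83}$ ($D{\left(F,G \right)} = i \sqrt{83} F + \sqrt{F^{2} + G^{2}} = i F \sqrt{83} + \sqrt{F^{2} + G^{2}} = \sqrt{F^{2} + G^{2}} + i F \sqrt{83}$)
$\frac{28976}{D{\left(113,P \right)}} + \frac{27099}{-39996} = \frac{28976}{\sqrt{113^{2} + 145^{2}} + i 113 \sqrt{83}} + \frac{27099}{-39996} = \frac{28976}{\sqrt{12769 + 21025} + 113 i \sqrt{83}} + 27099 \left(- \frac{1}{39996}\right) = \frac{28976}{\sqrt{33794} + 113 i \sqrt{83}} - \frac{3011}{4444} = - \frac{3011}{4444} + \frac{28976}{\sqrt{33794} + 113 i \sqrt{83}}$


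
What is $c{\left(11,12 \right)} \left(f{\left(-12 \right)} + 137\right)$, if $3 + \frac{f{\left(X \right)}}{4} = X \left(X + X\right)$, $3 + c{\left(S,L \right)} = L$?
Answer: $11493$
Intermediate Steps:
$c{\left(S,L \right)} = -3 + L$
$f{\left(X \right)} = -12 + 8 X^{2}$ ($f{\left(X \right)} = -12 + 4 X \left(X + X\right) = -12 + 4 X 2 X = -12 + 4 \cdot 2 X^{2} = -12 + 8 X^{2}$)
$c{\left(11,12 \right)} \left(f{\left(-12 \right)} + 137\right) = \left(-3 + 12\right) \left(\left(-12 + 8 \left(-12\right)^{2}\right) + 137\right) = 9 \left(\left(-12 + 8 \cdot 144\right) + 137\right) = 9 \left(\left(-12 + 1152\right) + 137\right) = 9 \left(1140 + 137\right) = 9 \cdot 1277 = 11493$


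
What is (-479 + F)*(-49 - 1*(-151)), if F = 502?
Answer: 2346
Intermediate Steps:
(-479 + F)*(-49 - 1*(-151)) = (-479 + 502)*(-49 - 1*(-151)) = 23*(-49 + 151) = 23*102 = 2346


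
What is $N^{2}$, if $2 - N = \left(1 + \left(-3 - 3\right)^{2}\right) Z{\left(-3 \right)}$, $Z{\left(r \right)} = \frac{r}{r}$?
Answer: $1225$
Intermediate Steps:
$Z{\left(r \right)} = 1$
$N = -35$ ($N = 2 - \left(1 + \left(-3 - 3\right)^{2}\right) 1 = 2 - \left(1 + \left(-6\right)^{2}\right) 1 = 2 - \left(1 + 36\right) 1 = 2 - 37 \cdot 1 = 2 - 37 = -35$)
$N^{2} = \left(-35\right)^{2} = 1225$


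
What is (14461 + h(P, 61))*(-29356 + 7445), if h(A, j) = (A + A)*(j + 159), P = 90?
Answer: -1184530571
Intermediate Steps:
h(A, j) = 2*A*(159 + j) (h(A, j) = (2*A)*(159 + j) = 2*A*(159 + j))
(14461 + h(P, 61))*(-29356 + 7445) = (14461 + 2*90*(159 + 61))*(-29356 + 7445) = (14461 + 2*90*220)*(-21911) = (14461 + 39600)*(-21911) = 54061*(-21911) = -1184530571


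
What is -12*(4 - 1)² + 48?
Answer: -60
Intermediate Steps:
-12*(4 - 1)² + 48 = -12*3² + 48 = -12*9 + 48 = -108 + 48 = -60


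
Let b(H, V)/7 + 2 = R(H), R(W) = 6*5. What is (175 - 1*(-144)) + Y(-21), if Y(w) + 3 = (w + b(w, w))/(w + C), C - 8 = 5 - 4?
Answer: 3617/12 ≈ 301.42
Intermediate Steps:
R(W) = 30
b(H, V) = 196 (b(H, V) = -14 + 7*30 = -14 + 210 = 196)
C = 9 (C = 8 + (5 - 4) = 8 + 1 = 9)
Y(w) = -3 + (196 + w)/(9 + w) (Y(w) = -3 + (w + 196)/(w + 9) = -3 + (196 + w)/(9 + w))
(175 - 1*(-144)) + Y(-21) = (175 - 1*(-144)) + (169 - 2*(-21))/(9 - 21) = (175 + 144) + (169 + 42)/(-12) = 319 - 1/12*211 = 319 - 211/12 = 3617/12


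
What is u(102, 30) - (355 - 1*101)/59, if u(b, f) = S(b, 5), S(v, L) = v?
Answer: 5764/59 ≈ 97.695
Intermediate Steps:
u(b, f) = b
u(102, 30) - (355 - 1*101)/59 = 102 - (355 - 1*101)/59 = 102 - (355 - 101)/59 = 102 - 254/59 = 5764/59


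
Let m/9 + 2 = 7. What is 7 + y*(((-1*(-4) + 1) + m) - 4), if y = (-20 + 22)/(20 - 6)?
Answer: 95/7 ≈ 13.571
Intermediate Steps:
m = 45 (m = -18 + 9*7 = -18 + 63 = 45)
y = 1/7 (y = 2/14 = 2*(1/14) = 1/7 ≈ 0.14286)
7 + y*(((-1*(-4) + 1) + m) - 4) = 7 + (((-1*(-4) + 1) + 45) - 4)/7 = 7 + (((4 + 1) + 45) - 4)/7 = 7 + ((5 + 45) - 4)/7 = 7 + (50 - 4)/7 = 7 + (1/7)*46 = 7 + 46/7 = 95/7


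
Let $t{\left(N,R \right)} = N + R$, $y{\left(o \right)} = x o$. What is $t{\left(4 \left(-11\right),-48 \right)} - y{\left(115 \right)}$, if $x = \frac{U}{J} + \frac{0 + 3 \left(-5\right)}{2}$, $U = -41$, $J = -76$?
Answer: $\frac{53843}{76} \approx 708.46$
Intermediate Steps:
$x = - \frac{529}{76}$ ($x = - \frac{41}{-76} + \frac{0 + 3 \left(-5\right)}{2} = \left(-41\right) \left(- \frac{1}{76}\right) + \left(0 - 15\right) \frac{1}{2} = \frac{41}{76} - \frac{15}{2} = - \frac{529}{76} \approx -6.9605$)
$y{\left(o \right)} = - \frac{529 o}{76}$
$t{\left(4 \left(-11\right),-48 \right)} - y{\left(115 \right)} = \left(4 \left(-11\right) - 48\right) - \left(- \frac{529}{76}\right) 115 = \left(-44 - 48\right) - - \frac{60835}{76} = -92 + \frac{60835}{76} = \frac{53843}{76}$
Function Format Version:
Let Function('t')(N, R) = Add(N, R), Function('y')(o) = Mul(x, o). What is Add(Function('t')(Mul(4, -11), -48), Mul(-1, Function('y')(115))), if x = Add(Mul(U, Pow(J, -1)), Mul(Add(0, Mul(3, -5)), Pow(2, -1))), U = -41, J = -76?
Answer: Rational(53843, 76) ≈ 708.46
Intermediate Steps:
x = Rational(-529, 76) (x = Add(Mul(-41, Pow(-76, -1)), Mul(Add(0, Mul(3, -5)), Pow(2, -1))) = Add(Mul(-41, Rational(-1, 76)), Mul(Add(0, -15), Rational(1, 2))) = Add(Rational(41, 76), Mul(-15, Rational(1, 2))) = Add(Rational(41, 76), Rational(-15, 2)) = Rational(-529, 76) ≈ -6.9605)
Function('y')(o) = Mul(Rational(-529, 76), o)
Add(Function('t')(Mul(4, -11), -48), Mul(-1, Function('y')(115))) = Add(Add(Mul(4, -11), -48), Mul(-1, Mul(Rational(-529, 76), 115))) = Add(Add(-44, -48), Mul(-1, Rational(-60835, 76))) = Add(-92, Rational(60835, 76)) = Rational(53843, 76)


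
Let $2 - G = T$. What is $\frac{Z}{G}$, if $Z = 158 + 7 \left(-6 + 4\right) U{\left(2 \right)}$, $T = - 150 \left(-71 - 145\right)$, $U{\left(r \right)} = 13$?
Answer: $\frac{12}{16199} \approx 0.00074079$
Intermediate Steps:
$T = 32400$ ($T = \left(-150\right) \left(-216\right) = 32400$)
$G = -32398$ ($G = 2 - 32400 = -32398$)
$Z = -24$ ($Z = 158 + 7 \left(-6 + 4\right) 13 = 158 + 7 \left(-2\right) 13 = 158 - 182 = -24$)
$\frac{Z}{G} = - \frac{24}{-32398} = \left(-24\right) \left(- \frac{1}{32398}\right) = \frac{12}{16199}$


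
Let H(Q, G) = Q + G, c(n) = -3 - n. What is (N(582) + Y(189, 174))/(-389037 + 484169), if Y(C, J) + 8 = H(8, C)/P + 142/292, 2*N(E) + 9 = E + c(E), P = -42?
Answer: -27907/145837356 ≈ -0.00019136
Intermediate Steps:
H(Q, G) = G + Q
N(E) = -6 (N(E) = -9/2 + (E + (-3 - E))/2 = -9/2 + (1/2)*(-3) = -9/2 - 3/2 = -6)
Y(C, J) = -23621/3066 - C/42 (Y(C, J) = -8 + ((C + 8)/(-42) + 142/292) = -8 + ((8 + C)*(-1/42) + 142*(1/292)) = -8 + ((-4/21 - C/42) + 71/146) = -8 + (907/3066 - C/42) = -23621/3066 - C/42)
(N(582) + Y(189, 174))/(-389037 + 484169) = (-6 + (-23621/3066 - 1/42*189))/(-389037 + 484169) = (-6 + (-23621/3066 - 9/2))/95132 = (-6 - 18709/1533)*(1/95132) = -27907/1533*1/95132 = -27907/145837356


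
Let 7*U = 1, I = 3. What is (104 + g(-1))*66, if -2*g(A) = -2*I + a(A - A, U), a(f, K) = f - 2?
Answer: 7128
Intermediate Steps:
U = ⅐ (U = (⅐)*1 = ⅐ ≈ 0.14286)
a(f, K) = -2 + f
g(A) = 4 (g(A) = -(-2*3 + (-2 + (A - A)))/2 = -(-6 + (-2 + 0))/2 = -(-6 - 2)/2 = -½*(-8) = 4)
(104 + g(-1))*66 = (104 + 4)*66 = 108*66 = 7128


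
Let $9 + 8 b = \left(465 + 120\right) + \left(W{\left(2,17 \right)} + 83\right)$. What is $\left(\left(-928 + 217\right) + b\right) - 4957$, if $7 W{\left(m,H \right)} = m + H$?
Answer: $- \frac{39097}{7} \approx -5585.3$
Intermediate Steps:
$W{\left(m,H \right)} = \frac{H}{7} + \frac{m}{7}$ ($W{\left(m,H \right)} = \frac{m + H}{7} = \frac{H + m}{7} = \frac{H}{7} + \frac{m}{7}$)
$b = \frac{579}{7}$ ($b = - \frac{9}{8} + \frac{\left(465 + 120\right) + \left(\left(\frac{1}{7} \cdot 17 + \frac{1}{7} \cdot 2\right) + 83\right)}{8} = - \frac{9}{8} + \frac{585 + \left(\left(\frac{17}{7} + \frac{2}{7}\right) + 83\right)}{8} = - \frac{9}{8} + \frac{585 + \left(\frac{19}{7} + 83\right)}{8} = - \frac{9}{8} + \frac{585 + \frac{600}{7}}{8} = - \frac{9}{8} + \frac{1}{8} \cdot \frac{4695}{7} = - \frac{9}{8} + \frac{4695}{56} = \frac{579}{7} \approx 82.714$)
$\left(\left(-928 + 217\right) + b\right) - 4957 = \left(\left(-928 + 217\right) + \frac{579}{7}\right) - 4957 = \left(-711 + \frac{579}{7}\right) - 4957 = - \frac{4398}{7} - 4957 = - \frac{39097}{7}$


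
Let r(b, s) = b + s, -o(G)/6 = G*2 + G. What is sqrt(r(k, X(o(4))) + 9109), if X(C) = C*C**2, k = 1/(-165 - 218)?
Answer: I*sqrt(53415186154)/383 ≈ 603.44*I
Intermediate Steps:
o(G) = -18*G (o(G) = -6*(G*2 + G) = -6*(2*G + G) = -18*G)
k = -1/383 (k = 1/(-383) = -1/383 ≈ -0.0026110)
X(C) = C**3
sqrt(r(k, X(o(4))) + 9109) = sqrt((-1/383 + (-18*4)**3) + 9109) = sqrt((-1/383 + (-72)**3) + 9109) = sqrt((-1/383 - 373248) + 9109) = sqrt(-142953985/383 + 9109) = sqrt(-139465238/383) = I*sqrt(53415186154)/383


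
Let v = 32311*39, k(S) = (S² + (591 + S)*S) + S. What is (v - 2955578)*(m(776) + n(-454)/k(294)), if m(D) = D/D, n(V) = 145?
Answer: -2401759213/1416 ≈ -1.6962e+6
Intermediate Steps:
k(S) = S + S² + S*(591 + S) (k(S) = (S² + S*(591 + S)) + S = S + S² + S*(591 + S))
v = 1260129
m(D) = 1
(v - 2955578)*(m(776) + n(-454)/k(294)) = (1260129 - 2955578)*(1 + 145/((2*294*(296 + 294)))) = -1695449*(1 + 145/((2*294*590))) = -1695449*(1 + 145/346920) = -1695449*(1 + 145*(1/346920)) = -1695449*(1 + 29/69384) = -1695449*69413/69384 = -2401759213/1416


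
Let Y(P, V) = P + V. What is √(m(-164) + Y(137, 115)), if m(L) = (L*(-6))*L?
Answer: 2*I*√40281 ≈ 401.4*I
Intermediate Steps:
m(L) = -6*L² (m(L) = (-6*L)*L = -6*L²)
√(m(-164) + Y(137, 115)) = √(-6*(-164)² + (137 + 115)) = √(-6*26896 + 252) = √(-161376 + 252) = √(-161124) = 2*I*√40281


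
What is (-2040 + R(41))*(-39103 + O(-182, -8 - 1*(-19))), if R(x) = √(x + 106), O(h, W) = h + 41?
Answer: 80057760 - 274708*√3 ≈ 7.9582e+7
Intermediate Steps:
O(h, W) = 41 + h
R(x) = √(106 + x)
(-2040 + R(41))*(-39103 + O(-182, -8 - 1*(-19))) = (-2040 + √(106 + 41))*(-39103 + (41 - 182)) = (-2040 + √147)*(-39103 - 141) = (-2040 + 7*√3)*(-39244) = 80057760 - 274708*√3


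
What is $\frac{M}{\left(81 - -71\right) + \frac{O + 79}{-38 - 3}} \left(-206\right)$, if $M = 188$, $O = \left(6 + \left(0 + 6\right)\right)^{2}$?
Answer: $- \frac{1587848}{6009} \approx -264.25$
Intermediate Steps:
$O = 144$ ($O = \left(6 + 6\right)^{2} = 12^{2} = 144$)
$\frac{M}{\left(81 - -71\right) + \frac{O + 79}{-38 - 3}} \left(-206\right) = \frac{1}{\left(81 - -71\right) + \frac{144 + 79}{-38 - 3}} \cdot 188 \left(-206\right) = \frac{1}{\left(81 + 71\right) + \frac{223}{-41}} \cdot 188 \left(-206\right) = \frac{1}{152 + 223 \left(- \frac{1}{41}\right)} 188 \left(-206\right) = \frac{1}{152 - \frac{223}{41}} \cdot 188 \left(-206\right) = \frac{1}{\frac{6009}{41}} \cdot 188 \left(-206\right) = \frac{41}{6009} \cdot 188 \left(-206\right) = \frac{7708}{6009} \left(-206\right) = - \frac{1587848}{6009}$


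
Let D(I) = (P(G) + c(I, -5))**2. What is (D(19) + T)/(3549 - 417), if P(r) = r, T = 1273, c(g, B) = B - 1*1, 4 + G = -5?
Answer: 749/1566 ≈ 0.47829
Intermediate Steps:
G = -9 (G = -4 - 5 = -9)
c(g, B) = -1 + B (c(g, B) = B - 1 = -1 + B)
D(I) = 225 (D(I) = (-9 + (-1 - 5))**2 = (-9 - 6)**2 = (-15)**2 = 225)
(D(19) + T)/(3549 - 417) = (225 + 1273)/(3549 - 417) = 1498/3132 = 1498*(1/3132) = 749/1566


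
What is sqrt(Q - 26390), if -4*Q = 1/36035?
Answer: I*sqrt(137071900547035)/72070 ≈ 162.45*I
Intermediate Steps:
Q = -1/144140 (Q = -1/4/36035 = -1/4*1/36035 = -1/144140 ≈ -6.9377e-6)
sqrt(Q - 26390) = sqrt(-1/144140 - 26390) = sqrt(-3803854601/144140) = I*sqrt(137071900547035)/72070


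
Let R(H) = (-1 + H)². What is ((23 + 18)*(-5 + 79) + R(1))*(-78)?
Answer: -236652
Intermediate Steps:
((23 + 18)*(-5 + 79) + R(1))*(-78) = ((23 + 18)*(-5 + 79) + (-1 + 1)²)*(-78) = (41*74 + 0²)*(-78) = (3034 + 0)*(-78) = 3034*(-78) = -236652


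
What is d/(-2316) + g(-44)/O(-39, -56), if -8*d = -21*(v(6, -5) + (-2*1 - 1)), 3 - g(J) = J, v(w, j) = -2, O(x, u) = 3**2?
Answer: 290587/55584 ≈ 5.2279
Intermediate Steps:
O(x, u) = 9
g(J) = 3 - J
d = -105/8 (d = -(-21)*(-2 + (-2*1 - 1))/8 = -(-21)*(-2 + (-2 - 1))/8 = -(-21)*(-2 - 3)/8 = -(-21)*(-5)/8 = -1/8*105 = -105/8 ≈ -13.125)
d/(-2316) + g(-44)/O(-39, -56) = -105/8/(-2316) + (3 - 1*(-44))/9 = -105/8*(-1/2316) + (3 + 44)*(1/9) = 35/6176 + 47*(1/9) = 35/6176 + 47/9 = 290587/55584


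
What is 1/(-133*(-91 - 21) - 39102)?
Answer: -1/24206 ≈ -4.1312e-5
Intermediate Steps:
1/(-133*(-91 - 21) - 39102) = 1/(-133*(-112) - 39102) = 1/(14896 - 39102) = 1/(-24206) = -1/24206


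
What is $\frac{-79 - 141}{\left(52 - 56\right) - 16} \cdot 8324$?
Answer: $91564$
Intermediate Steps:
$\frac{-79 - 141}{\left(52 - 56\right) - 16} \cdot 8324 = - \frac{220}{\left(52 - 56\right) - 16} \cdot 8324 = - \frac{220}{-4 - 16} \cdot 8324 = - \frac{220}{-20} \cdot 8324 = \left(-220\right) \left(- \frac{1}{20}\right) 8324 = 11 \cdot 8324 = 91564$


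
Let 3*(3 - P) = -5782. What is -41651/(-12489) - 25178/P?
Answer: -702143185/72323799 ≈ -9.7083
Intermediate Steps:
P = 5791/3 (P = 3 - ⅓*(-5782) = 3 + 5782/3 = 5791/3 ≈ 1930.3)
-41651/(-12489) - 25178/P = -41651/(-12489) - 25178/5791/3 = -41651*(-1/12489) - 25178*3/5791 = 41651/12489 - 75534/5791 = -702143185/72323799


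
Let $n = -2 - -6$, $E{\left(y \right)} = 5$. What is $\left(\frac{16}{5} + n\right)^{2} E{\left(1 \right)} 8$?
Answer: $\frac{10368}{5} \approx 2073.6$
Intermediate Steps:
$n = 4$ ($n = -2 + 6 = 4$)
$\left(\frac{16}{5} + n\right)^{2} E{\left(1 \right)} 8 = \left(\frac{16}{5} + 4\right)^{2} \cdot 5 \cdot 8 = \left(16 \cdot \frac{1}{5} + 4\right)^{2} \cdot 40 = \left(\frac{16}{5} + 4\right)^{2} \cdot 40 = \left(\frac{36}{5}\right)^{2} \cdot 40 = \frac{1296}{25} \cdot 40 = \frac{10368}{5}$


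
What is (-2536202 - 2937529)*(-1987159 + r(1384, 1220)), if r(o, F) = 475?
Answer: 10874573798004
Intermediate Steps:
(-2536202 - 2937529)*(-1987159 + r(1384, 1220)) = (-2536202 - 2937529)*(-1987159 + 475) = -5473731*(-1986684) = 10874573798004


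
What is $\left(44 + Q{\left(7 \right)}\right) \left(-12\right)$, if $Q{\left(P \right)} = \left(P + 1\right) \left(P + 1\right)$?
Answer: $-1296$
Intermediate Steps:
$Q{\left(P \right)} = \left(1 + P\right)^{2}$ ($Q{\left(P \right)} = \left(1 + P\right) \left(1 + P\right) = \left(1 + P\right)^{2}$)
$\left(44 + Q{\left(7 \right)}\right) \left(-12\right) = \left(44 + \left(1 + 7\right)^{2}\right) \left(-12\right) = \left(44 + 8^{2}\right) \left(-12\right) = \left(44 + 64\right) \left(-12\right) = 108 \left(-12\right) = -1296$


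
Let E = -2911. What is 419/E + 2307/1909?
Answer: 5915806/5557099 ≈ 1.0645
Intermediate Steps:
419/E + 2307/1909 = 419/(-2911) + 2307/1909 = 419*(-1/2911) + 2307*(1/1909) = -419/2911 + 2307/1909 = 5915806/5557099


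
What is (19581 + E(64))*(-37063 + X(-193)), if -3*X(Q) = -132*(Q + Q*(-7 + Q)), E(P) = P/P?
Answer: 32366010790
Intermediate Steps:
E(P) = 1
X(Q) = 44*Q + 44*Q*(-7 + Q) (X(Q) = -(-44)*(Q + Q*(-7 + Q)) = -(-132*Q - 132*Q*(-7 + Q))/3 = 44*Q + 44*Q*(-7 + Q))
(19581 + E(64))*(-37063 + X(-193)) = (19581 + 1)*(-37063 + 44*(-193)*(-6 - 193)) = 19582*(-37063 + 44*(-193)*(-199)) = 19582*(-37063 + 1689908) = 19582*1652845 = 32366010790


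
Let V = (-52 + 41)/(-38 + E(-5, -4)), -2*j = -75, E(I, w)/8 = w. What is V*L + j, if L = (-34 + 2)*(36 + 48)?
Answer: -3849/10 ≈ -384.90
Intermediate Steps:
E(I, w) = 8*w
L = -2688 (L = -32*84 = -2688)
j = 75/2 (j = -1/2*(-75) = 75/2 ≈ 37.500)
V = 11/70 (V = (-52 + 41)/(-38 + 8*(-4)) = -11/(-38 - 32) = -11/(-70) = -11*(-1/70) = 11/70 ≈ 0.15714)
V*L + j = (11/70)*(-2688) + 75/2 = -2112/5 + 75/2 = -3849/10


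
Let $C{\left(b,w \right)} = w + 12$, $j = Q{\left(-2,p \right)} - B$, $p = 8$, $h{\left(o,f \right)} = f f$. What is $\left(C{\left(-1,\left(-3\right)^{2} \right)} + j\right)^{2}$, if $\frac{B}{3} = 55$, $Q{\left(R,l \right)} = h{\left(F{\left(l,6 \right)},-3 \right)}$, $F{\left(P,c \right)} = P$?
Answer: $18225$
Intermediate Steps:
$h{\left(o,f \right)} = f^{2}$
$Q{\left(R,l \right)} = 9$ ($Q{\left(R,l \right)} = \left(-3\right)^{2} = 9$)
$B = 165$ ($B = 3 \cdot 55 = 165$)
$j = -156$ ($j = 9 - 165 = -156$)
$C{\left(b,w \right)} = 12 + w$
$\left(C{\left(-1,\left(-3\right)^{2} \right)} + j\right)^{2} = \left(\left(12 + \left(-3\right)^{2}\right) - 156\right)^{2} = \left(\left(12 + 9\right) - 156\right)^{2} = \left(21 - 156\right)^{2} = \left(-135\right)^{2} = 18225$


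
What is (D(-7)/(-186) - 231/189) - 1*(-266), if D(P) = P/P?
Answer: 147743/558 ≈ 264.77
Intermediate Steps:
D(P) = 1
(D(-7)/(-186) - 231/189) - 1*(-266) = (1/(-186) - 231/189) - 1*(-266) = (1*(-1/186) - 231*1/189) + 266 = (-1/186 - 11/9) + 266 = -685/558 + 266 = 147743/558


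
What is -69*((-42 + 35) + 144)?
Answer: -9453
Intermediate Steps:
-69*((-42 + 35) + 144) = -69*(-7 + 144) = -69*137 = -9453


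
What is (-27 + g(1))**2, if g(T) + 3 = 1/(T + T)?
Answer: 3481/4 ≈ 870.25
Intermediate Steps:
g(T) = -3 + 1/(2*T) (g(T) = -3 + 1/(T + T) = -3 + 1/(2*T))
(-27 + g(1))**2 = (-27 + (-3 + (1/2)/1))**2 = (-27 + (-3 + (1/2)*1))**2 = (-27 + (-3 + 1/2))**2 = (-27 - 5/2)**2 = (-59/2)**2 = 3481/4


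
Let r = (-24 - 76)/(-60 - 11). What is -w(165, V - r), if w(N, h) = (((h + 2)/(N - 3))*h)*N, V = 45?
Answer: -183672775/90738 ≈ -2024.2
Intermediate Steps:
r = 100/71 (r = -100/(-71) = -100*(-1/71) = 100/71 ≈ 1.4085)
w(N, h) = N*h*(2 + h)/(-3 + N) (w(N, h) = (((2 + h)/(-3 + N))*h)*N = (h*(2 + h)/(-3 + N))*N = N*h*(2 + h)/(-3 + N))
-w(165, V - r) = -165*(45 - 1*100/71)*(2 + (45 - 1*100/71))/(-3 + 165) = -165*(45 - 100/71)*(2 + (45 - 100/71))/162 = -165*3095*(2 + 3095/71)/(71*162) = -165*3095*3237/(71*162*71) = -1*183672775/90738 = -183672775/90738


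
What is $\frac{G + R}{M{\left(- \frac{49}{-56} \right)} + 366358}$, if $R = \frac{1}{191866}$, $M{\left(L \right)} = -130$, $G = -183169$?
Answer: $- \frac{11714634451}{23422233816} \approx -0.50015$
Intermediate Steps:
$R = \frac{1}{191866} \approx 5.212 \cdot 10^{-6}$
$\frac{G + R}{M{\left(- \frac{49}{-56} \right)} + 366358} = \frac{-183169 + \frac{1}{191866}}{-130 + 366358} = - \frac{35143903353}{191866 \cdot 366228} = \left(- \frac{35143903353}{191866}\right) \frac{1}{366228} = - \frac{11714634451}{23422233816}$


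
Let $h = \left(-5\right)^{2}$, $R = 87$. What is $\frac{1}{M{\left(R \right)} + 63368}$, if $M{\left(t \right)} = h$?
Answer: $\frac{1}{63393} \approx 1.5775 \cdot 10^{-5}$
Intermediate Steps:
$h = 25$
$M{\left(t \right)} = 25$
$\frac{1}{M{\left(R \right)} + 63368} = \frac{1}{25 + 63368} = \frac{1}{63393}$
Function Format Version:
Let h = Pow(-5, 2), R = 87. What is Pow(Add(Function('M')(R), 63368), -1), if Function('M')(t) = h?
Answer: Rational(1, 63393) ≈ 1.5775e-5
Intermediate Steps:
h = 25
Function('M')(t) = 25
Pow(Add(Function('M')(R), 63368), -1) = Pow(Add(25, 63368), -1) = Pow(63393, -1) = Rational(1, 63393)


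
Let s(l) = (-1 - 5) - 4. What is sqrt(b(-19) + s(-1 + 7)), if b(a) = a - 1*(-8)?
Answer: I*sqrt(21) ≈ 4.5826*I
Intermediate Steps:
s(l) = -10 (s(l) = -6 - 4 = -10)
b(a) = 8 + a (b(a) = a + 8 = 8 + a)
sqrt(b(-19) + s(-1 + 7)) = sqrt((8 - 19) - 10) = sqrt(-11 - 10) = sqrt(-21) = I*sqrt(21)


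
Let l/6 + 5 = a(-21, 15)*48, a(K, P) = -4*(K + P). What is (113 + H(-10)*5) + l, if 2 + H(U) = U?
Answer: 6935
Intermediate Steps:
H(U) = -2 + U
a(K, P) = -4*K - 4*P
l = 6882 (l = -30 + 6*((-4*(-21) - 4*15)*48) = -30 + 6*((84 - 60)*48) = -30 + 6*(24*48) = -30 + 6*1152 = -30 + 6912 = 6882)
(113 + H(-10)*5) + l = (113 + (-2 - 10)*5) + 6882 = (113 - 12*5) + 6882 = (113 - 60) + 6882 = 53 + 6882 = 6935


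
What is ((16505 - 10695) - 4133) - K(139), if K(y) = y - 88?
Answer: 1626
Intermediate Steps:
K(y) = -88 + y
((16505 - 10695) - 4133) - K(139) = ((16505 - 10695) - 4133) - (-88 + 139) = (5810 - 4133) - 1*51 = 1677 - 51 = 1626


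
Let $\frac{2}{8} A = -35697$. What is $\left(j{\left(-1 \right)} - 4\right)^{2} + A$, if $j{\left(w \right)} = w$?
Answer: $-142763$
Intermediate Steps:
$A = -142788$ ($A = 4 \left(-35697\right) = -142788$)
$\left(j{\left(-1 \right)} - 4\right)^{2} + A = \left(-1 - 4\right)^{2} - 142788 = \left(-5\right)^{2} - 142788 = 25 - 142788 = -142763$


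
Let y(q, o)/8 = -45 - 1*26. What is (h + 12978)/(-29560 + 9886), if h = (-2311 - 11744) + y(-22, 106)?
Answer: 1645/19674 ≈ 0.083613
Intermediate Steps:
y(q, o) = -568 (y(q, o) = 8*(-45 - 1*26) = 8*(-45 - 26) = 8*(-71) = -568)
h = -14623 (h = (-2311 - 11744) - 568 = -14055 - 568 = -14623)
(h + 12978)/(-29560 + 9886) = (-14623 + 12978)/(-29560 + 9886) = -1645/(-19674) = -1645*(-1/19674) = 1645/19674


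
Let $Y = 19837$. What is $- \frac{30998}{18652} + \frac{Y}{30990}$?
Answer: $- \frac{73828537}{72253185} \approx -1.0218$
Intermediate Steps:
$- \frac{30998}{18652} + \frac{Y}{30990} = - \frac{30998}{18652} + \frac{19837}{30990} = \left(-30998\right) \frac{1}{18652} + 19837 \cdot \frac{1}{30990} = - \frac{15499}{9326} + \frac{19837}{30990} = - \frac{73828537}{72253185}$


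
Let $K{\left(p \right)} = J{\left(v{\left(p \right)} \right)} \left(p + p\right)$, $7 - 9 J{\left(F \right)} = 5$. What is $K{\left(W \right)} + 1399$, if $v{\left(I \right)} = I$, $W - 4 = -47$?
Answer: $\frac{12419}{9} \approx 1379.9$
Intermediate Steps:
$W = -43$ ($W = 4 - 47 = -43$)
$J{\left(F \right)} = \frac{2}{9}$ ($J{\left(F \right)} = \frac{7}{9} - \frac{5}{9} = \frac{2}{9}$)
$K{\left(p \right)} = \frac{4 p}{9}$ ($K{\left(p \right)} = \frac{2 \left(p + p\right)}{9} = \frac{2 \cdot 2 p}{9} = \frac{4 p}{9}$)
$K{\left(W \right)} + 1399 = \frac{4}{9} \left(-43\right) + 1399 = - \frac{172}{9} + 1399 = \frac{12419}{9}$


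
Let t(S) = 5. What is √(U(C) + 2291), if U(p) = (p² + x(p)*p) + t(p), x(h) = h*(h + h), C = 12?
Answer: 2*√1474 ≈ 76.785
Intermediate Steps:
x(h) = 2*h² (x(h) = h*(2*h) = 2*h²)
U(p) = 5 + p² + 2*p³ (U(p) = (p² + (2*p²)*p) + 5 = (p² + 2*p³) + 5 = 5 + p² + 2*p³)
√(U(C) + 2291) = √((5 + 12² + 2*12³) + 2291) = √((5 + 144 + 2*1728) + 2291) = √((5 + 144 + 3456) + 2291) = √(3605 + 2291) = √5896 = 2*√1474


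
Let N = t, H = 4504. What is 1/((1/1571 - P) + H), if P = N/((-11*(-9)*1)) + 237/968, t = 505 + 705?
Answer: 13686552/61473607897 ≈ 0.00022264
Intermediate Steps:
t = 1210
N = 1210
P = 108613/8712 (P = 1210/((-11*(-9)*1)) + 237/968 = 1210/((99*1)) + 237*(1/968) = 1210/99 + 237/968 = 1210*(1/99) + 237/968 = 110/9 + 237/968 = 108613/8712 ≈ 12.467)
1/((1/1571 - P) + H) = 1/((1/1571 - 1*108613/8712) + 4504) = 1/((1/1571 - 108613/8712) + 4504) = 1/(-170622311/13686552 + 4504) = 1/(61473607897/13686552) = 13686552/61473607897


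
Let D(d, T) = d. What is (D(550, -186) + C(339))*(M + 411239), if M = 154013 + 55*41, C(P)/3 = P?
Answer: 889283469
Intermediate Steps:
C(P) = 3*P
M = 156268 (M = 154013 + 2255 = 156268)
(D(550, -186) + C(339))*(M + 411239) = (550 + 3*339)*(156268 + 411239) = (550 + 1017)*567507 = 1567*567507 = 889283469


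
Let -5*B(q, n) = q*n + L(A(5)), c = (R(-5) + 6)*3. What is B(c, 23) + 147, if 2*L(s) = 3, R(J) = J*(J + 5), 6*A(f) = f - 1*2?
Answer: 639/10 ≈ 63.900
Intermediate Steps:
A(f) = -⅓ + f/6 (A(f) = (f - 1*2)/6 = (f - 2)/6 = (-2 + f)/6 = -⅓ + f/6)
R(J) = J*(5 + J)
L(s) = 3/2 (L(s) = (½)*3 = 3/2)
c = 18 (c = (-5*(5 - 5) + 6)*3 = (-5*0 + 6)*3 = (0 + 6)*3 = 6*3 = 18)
B(q, n) = -3/10 - n*q/5 (B(q, n) = -(q*n + 3/2)/5 = -(n*q + 3/2)/5 = -(3/2 + n*q)/5 = -3/10 - n*q/5)
B(c, 23) + 147 = (-3/10 - ⅕*23*18) + 147 = (-3/10 - 414/5) + 147 = -831/10 + 147 = 639/10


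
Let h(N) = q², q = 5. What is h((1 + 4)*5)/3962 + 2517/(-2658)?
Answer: -825492/877583 ≈ -0.94064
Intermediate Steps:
h(N) = 25 (h(N) = 5² = 25)
h((1 + 4)*5)/3962 + 2517/(-2658) = 25/3962 + 2517/(-2658) = 25*(1/3962) + 2517*(-1/2658) = 25/3962 - 839/886 = -825492/877583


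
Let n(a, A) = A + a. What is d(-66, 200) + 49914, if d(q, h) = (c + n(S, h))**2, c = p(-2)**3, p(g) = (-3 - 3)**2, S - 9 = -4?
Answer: 2196003235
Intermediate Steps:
S = 5 (S = 9 - 4 = 5)
p(g) = 36 (p(g) = (-6)**2 = 36)
c = 46656 (c = 36**3 = 46656)
d(q, h) = (46661 + h)**2 (d(q, h) = (46656 + (h + 5))**2 = (46656 + (5 + h))**2 = (46661 + h)**2)
d(-66, 200) + 49914 = (46661 + 200)**2 + 49914 = 46861**2 + 49914 = 2195953321 + 49914 = 2196003235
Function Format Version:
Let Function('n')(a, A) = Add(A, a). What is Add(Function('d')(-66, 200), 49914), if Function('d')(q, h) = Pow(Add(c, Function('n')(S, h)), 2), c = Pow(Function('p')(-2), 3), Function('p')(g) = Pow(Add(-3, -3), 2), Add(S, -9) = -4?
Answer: 2196003235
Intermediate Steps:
S = 5 (S = Add(9, -4) = 5)
Function('p')(g) = 36 (Function('p')(g) = Pow(-6, 2) = 36)
c = 46656 (c = Pow(36, 3) = 46656)
Function('d')(q, h) = Pow(Add(46661, h), 2) (Function('d')(q, h) = Pow(Add(46656, Add(h, 5)), 2) = Pow(Add(46656, Add(5, h)), 2) = Pow(Add(46661, h), 2))
Add(Function('d')(-66, 200), 49914) = Add(Pow(Add(46661, 200), 2), 49914) = Add(Pow(46861, 2), 49914) = Add(2195953321, 49914) = 2196003235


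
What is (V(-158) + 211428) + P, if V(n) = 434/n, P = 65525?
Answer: 21879070/79 ≈ 2.7695e+5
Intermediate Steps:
(V(-158) + 211428) + P = (434/(-158) + 211428) + 65525 = (434*(-1/158) + 211428) + 65525 = (-217/79 + 211428) + 65525 = 16702595/79 + 65525 = 21879070/79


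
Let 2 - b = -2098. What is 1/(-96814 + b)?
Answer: -1/94714 ≈ -1.0558e-5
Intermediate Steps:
b = 2100 (b = 2 - 1*(-2098) = 2 + 2098 = 2100)
1/(-96814 + b) = 1/(-96814 + 2100) = 1/(-94714) = -1/94714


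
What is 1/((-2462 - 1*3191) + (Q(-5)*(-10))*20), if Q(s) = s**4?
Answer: -1/130653 ≈ -7.6539e-6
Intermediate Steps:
1/((-2462 - 1*3191) + (Q(-5)*(-10))*20) = 1/((-2462 - 1*3191) + ((-5)**4*(-10))*20) = 1/((-2462 - 3191) + (625*(-10))*20) = 1/(-5653 - 6250*20) = 1/(-5653 - 125000) = 1/(-130653) = -1/130653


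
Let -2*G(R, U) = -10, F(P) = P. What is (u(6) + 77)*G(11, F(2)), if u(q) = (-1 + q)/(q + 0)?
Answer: 2335/6 ≈ 389.17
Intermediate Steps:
G(R, U) = 5 (G(R, U) = -½*(-10) = 5)
u(q) = (-1 + q)/q
(u(6) + 77)*G(11, F(2)) = ((-1 + 6)/6 + 77)*5 = ((⅙)*5 + 77)*5 = (⅚ + 77)*5 = (467/6)*5 = 2335/6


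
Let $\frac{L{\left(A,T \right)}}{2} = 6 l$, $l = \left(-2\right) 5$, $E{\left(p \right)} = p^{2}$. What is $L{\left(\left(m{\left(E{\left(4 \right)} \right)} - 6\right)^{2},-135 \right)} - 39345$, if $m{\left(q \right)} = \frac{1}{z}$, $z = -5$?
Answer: $-39465$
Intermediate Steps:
$l = -10$
$m{\left(q \right)} = - \frac{1}{5}$ ($m{\left(q \right)} = \frac{1}{-5} = - \frac{1}{5}$)
$L{\left(A,T \right)} = -120$ ($L{\left(A,T \right)} = 2 \cdot 6 \left(-10\right) = 2 \left(-60\right) = -120$)
$L{\left(\left(m{\left(E{\left(4 \right)} \right)} - 6\right)^{2},-135 \right)} - 39345 = -120 - 39345 = -39465$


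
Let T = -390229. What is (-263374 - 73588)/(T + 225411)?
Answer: 168481/82409 ≈ 2.0444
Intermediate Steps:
(-263374 - 73588)/(T + 225411) = (-263374 - 73588)/(-390229 + 225411) = -336962/(-164818) = -336962*(-1/164818) = 168481/82409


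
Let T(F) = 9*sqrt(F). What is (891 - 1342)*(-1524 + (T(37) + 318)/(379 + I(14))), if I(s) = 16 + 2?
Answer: 272724210/397 - 4059*sqrt(37)/397 ≈ 6.8690e+5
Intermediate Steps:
I(s) = 18
(891 - 1342)*(-1524 + (T(37) + 318)/(379 + I(14))) = (891 - 1342)*(-1524 + (9*sqrt(37) + 318)/(379 + 18)) = -451*(-1524 + (318 + 9*sqrt(37))/397) = -451*(-1524 + (318 + 9*sqrt(37))*(1/397)) = -451*(-1524 + (318/397 + 9*sqrt(37)/397)) = -451*(-604710/397 + 9*sqrt(37)/397) = 272724210/397 - 4059*sqrt(37)/397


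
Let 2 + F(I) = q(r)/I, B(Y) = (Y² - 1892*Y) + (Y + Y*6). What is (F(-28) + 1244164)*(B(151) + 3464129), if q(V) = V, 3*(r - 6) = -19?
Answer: 334670598352655/84 ≈ 3.9842e+12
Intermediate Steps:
r = -⅓ (r = 6 + (⅓)*(-19) = 6 - 19/3 = -⅓ ≈ -0.33333)
B(Y) = Y² - 1885*Y (B(Y) = (Y² - 1892*Y) + (Y + 6*Y) = (Y² - 1892*Y) + 7*Y = Y² - 1885*Y)
F(I) = -2 - 1/(3*I)
(F(-28) + 1244164)*(B(151) + 3464129) = ((-2 - ⅓/(-28)) + 1244164)*(151*(-1885 + 151) + 3464129) = ((-2 - ⅓*(-1/28)) + 1244164)*(151*(-1734) + 3464129) = ((-2 + 1/84) + 1244164)*(-261834 + 3464129) = (-167/84 + 1244164)*3202295 = (104509609/84)*3202295 = 334670598352655/84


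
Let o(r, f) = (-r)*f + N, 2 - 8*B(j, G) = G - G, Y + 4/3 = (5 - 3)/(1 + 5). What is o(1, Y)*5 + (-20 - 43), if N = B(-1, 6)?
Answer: -227/4 ≈ -56.750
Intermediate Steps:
Y = -1 (Y = -4/3 + (5 - 3)/(1 + 5) = -4/3 + 2/6 = -4/3 + 2*(⅙) = -4/3 + ⅓ = -1)
B(j, G) = ¼ (B(j, G) = ¼ - (G - G)/8 = ¼ - ⅛*0 = ¼ + 0 = ¼)
N = ¼ ≈ 0.25000
o(r, f) = ¼ - f*r (o(r, f) = (-r)*f + ¼ = -f*r + ¼ = ¼ - f*r)
o(1, Y)*5 + (-20 - 43) = (¼ - 1*(-1)*1)*5 + (-20 - 43) = (¼ + 1)*5 - 63 = (5/4)*5 - 63 = 25/4 - 63 = -227/4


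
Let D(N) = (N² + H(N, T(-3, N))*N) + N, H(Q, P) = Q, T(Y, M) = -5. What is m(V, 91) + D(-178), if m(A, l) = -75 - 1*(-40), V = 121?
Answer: 63155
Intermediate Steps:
m(A, l) = -35 (m(A, l) = -75 + 40 = -35)
D(N) = N + 2*N² (D(N) = (N² + N*N) + N = (N² + N²) + N = 2*N² + N = N + 2*N²)
m(V, 91) + D(-178) = -35 - 178*(1 + 2*(-178)) = -35 - 178*(1 - 356) = -35 - 178*(-355) = -35 + 63190 = 63155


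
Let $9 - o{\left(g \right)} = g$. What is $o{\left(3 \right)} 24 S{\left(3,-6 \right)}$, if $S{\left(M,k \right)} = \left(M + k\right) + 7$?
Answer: $576$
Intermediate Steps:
$o{\left(g \right)} = 9 - g$
$S{\left(M,k \right)} = 7 + M + k$
$o{\left(3 \right)} 24 S{\left(3,-6 \right)} = \left(9 - 3\right) 24 \left(7 + 3 - 6\right) = \left(9 - 3\right) 24 \cdot 4 = 6 \cdot 24 \cdot 4 = 144 \cdot 4 = 576$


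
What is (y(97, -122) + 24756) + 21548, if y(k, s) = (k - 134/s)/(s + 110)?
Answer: 8472136/183 ≈ 46296.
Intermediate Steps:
y(k, s) = (k - 134/s)/(110 + s)
(y(97, -122) + 24756) + 21548 = ((-134 + 97*(-122))/((-122)*(110 - 122)) + 24756) + 21548 = (-1/122*(-134 - 11834)/(-12) + 24756) + 21548 = (-1/122*(-1/12)*(-11968) + 24756) + 21548 = (-1496/183 + 24756) + 21548 = 4528852/183 + 21548 = 8472136/183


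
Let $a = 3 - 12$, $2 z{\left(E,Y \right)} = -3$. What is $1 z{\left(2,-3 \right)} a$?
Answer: $\frac{27}{2} \approx 13.5$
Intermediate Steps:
$z{\left(E,Y \right)} = - \frac{3}{2}$ ($z{\left(E,Y \right)} = \frac{1}{2} \left(-3\right) = - \frac{3}{2}$)
$a = -9$ ($a = 3 - 12 = -9$)
$1 z{\left(2,-3 \right)} a = 1 \left(- \frac{3}{2}\right) \left(-9\right) = \left(- \frac{3}{2}\right) \left(-9\right) = \frac{27}{2}$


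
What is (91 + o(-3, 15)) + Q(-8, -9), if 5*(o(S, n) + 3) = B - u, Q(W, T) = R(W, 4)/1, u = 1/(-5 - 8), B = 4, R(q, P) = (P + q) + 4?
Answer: 5773/65 ≈ 88.815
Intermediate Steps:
R(q, P) = 4 + P + q
u = -1/13 (u = 1/(-13) = -1/13 ≈ -0.076923)
Q(W, T) = 8 + W (Q(W, T) = (4 + 4 + W)/1 = (8 + W)*1 = 8 + W)
o(S, n) = -142/65 (o(S, n) = -3 + (4 - 1*(-1/13))/5 = -3 + (4 + 1/13)/5 = -3 + (1/5)*(53/13) = -3 + 53/65 = -142/65)
(91 + o(-3, 15)) + Q(-8, -9) = (91 - 142/65) + (8 - 8) = 5773/65 + 0 = 5773/65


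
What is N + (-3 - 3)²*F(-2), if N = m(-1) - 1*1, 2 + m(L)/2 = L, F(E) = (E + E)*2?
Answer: -295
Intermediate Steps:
F(E) = 4*E (F(E) = (2*E)*2 = 4*E)
m(L) = -4 + 2*L
N = -7 (N = (-4 + 2*(-1)) - 1*1 = (-4 - 2) - 1 = -6 - 1 = -7)
N + (-3 - 3)²*F(-2) = -7 + (-3 - 3)²*(4*(-2)) = -7 + (-6)²*(-8) = -7 + 36*(-8) = -7 - 288 = -295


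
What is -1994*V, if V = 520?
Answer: -1036880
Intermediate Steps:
-1994*V = -1994*520 = -1036880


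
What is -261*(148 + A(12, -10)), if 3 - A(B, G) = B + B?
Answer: -33147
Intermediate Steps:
A(B, G) = 3 - 2*B (A(B, G) = 3 - (B + B) = 3 - 2*B)
-261*(148 + A(12, -10)) = -261*(148 + (3 - 2*12)) = -261*(148 + (3 - 24)) = -261*(148 - 21) = -261*127 = -33147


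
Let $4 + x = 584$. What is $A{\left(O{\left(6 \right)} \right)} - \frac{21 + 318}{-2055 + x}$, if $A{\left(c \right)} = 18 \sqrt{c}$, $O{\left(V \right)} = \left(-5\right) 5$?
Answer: $\frac{339}{1475} + 90 i \approx 0.22983 + 90.0 i$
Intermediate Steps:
$x = 580$ ($x = -4 + 584 = 580$)
$O{\left(V \right)} = -25$
$A{\left(O{\left(6 \right)} \right)} - \frac{21 + 318}{-2055 + x} = 18 \sqrt{-25} - \frac{21 + 318}{-2055 + 580} = 18 \cdot 5 i - \frac{339}{-1475} = 90 i - 339 \left(- \frac{1}{1475}\right) = 90 i - - \frac{339}{1475} = 90 i + \frac{339}{1475} = \frac{339}{1475} + 90 i$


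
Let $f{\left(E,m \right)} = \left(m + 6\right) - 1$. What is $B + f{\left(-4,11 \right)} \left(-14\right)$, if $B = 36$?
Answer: $-188$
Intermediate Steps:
$f{\left(E,m \right)} = 5 + m$ ($f{\left(E,m \right)} = \left(6 + m\right) - 1 = 5 + m$)
$B + f{\left(-4,11 \right)} \left(-14\right) = 36 + \left(5 + 11\right) \left(-14\right) = 36 + 16 \left(-14\right) = 36 - 224 = -188$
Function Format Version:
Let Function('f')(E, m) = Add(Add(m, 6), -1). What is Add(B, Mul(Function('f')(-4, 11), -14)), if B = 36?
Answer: -188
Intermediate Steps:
Function('f')(E, m) = Add(5, m) (Function('f')(E, m) = Add(Add(6, m), -1) = Add(5, m))
Add(B, Mul(Function('f')(-4, 11), -14)) = Add(36, Mul(Add(5, 11), -14)) = Add(36, Mul(16, -14)) = Add(36, -224) = -188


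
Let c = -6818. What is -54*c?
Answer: 368172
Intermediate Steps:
-54*c = -54*(-6818) = 368172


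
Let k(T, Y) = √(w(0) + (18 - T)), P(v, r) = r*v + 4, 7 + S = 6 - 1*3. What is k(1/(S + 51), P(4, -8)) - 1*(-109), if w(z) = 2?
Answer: 109 + √44133/47 ≈ 113.47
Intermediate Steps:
S = -4 (S = -7 + (6 - 1*3) = -7 + (6 - 3) = -7 + 3 = -4)
P(v, r) = 4 + r*v
k(T, Y) = √(20 - T) (k(T, Y) = √(2 + (18 - T)) = √(20 - T))
k(1/(S + 51), P(4, -8)) - 1*(-109) = √(20 - 1/(-4 + 51)) - 1*(-109) = √(20 - 1/47) + 109 = √(939/47) + 109 = √44133/47 + 109 = 109 + √44133/47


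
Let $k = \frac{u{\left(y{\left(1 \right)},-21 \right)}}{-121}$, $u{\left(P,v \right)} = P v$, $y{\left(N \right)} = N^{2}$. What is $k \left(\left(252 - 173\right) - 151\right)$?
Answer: $- \frac{1512}{121} \approx -12.496$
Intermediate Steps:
$k = \frac{21}{121}$ ($k = \frac{1^{2} \left(-21\right)}{-121} = 1 \left(-21\right) \left(- \frac{1}{121}\right) = \left(-21\right) \left(- \frac{1}{121}\right) = \frac{21}{121} \approx 0.17355$)
$k \left(\left(252 - 173\right) - 151\right) = \frac{21 \left(\left(252 - 173\right) - 151\right)}{121} = \frac{21 \left(79 - 151\right)}{121} = \frac{21}{121} \left(-72\right) = - \frac{1512}{121}$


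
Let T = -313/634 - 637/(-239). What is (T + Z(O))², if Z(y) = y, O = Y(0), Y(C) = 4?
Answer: 874514874025/22960128676 ≈ 38.088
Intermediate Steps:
O = 4
T = 329051/151526 (T = -313*1/634 - 637*(-1/239) = -313/634 + 637/239 = 329051/151526 ≈ 2.1716)
(T + Z(O))² = (329051/151526 + 4)² = (935155/151526)² = 874514874025/22960128676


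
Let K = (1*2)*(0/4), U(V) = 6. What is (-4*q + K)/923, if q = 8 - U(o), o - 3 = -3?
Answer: -8/923 ≈ -0.0086674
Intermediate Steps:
o = 0 (o = 3 - 3 = 0)
q = 2 (q = 8 - 1*6 = 8 - 6 = 2)
K = 0 (K = 2*(0*(¼)) = 2*0 = 0)
(-4*q + K)/923 = (-4*2 + 0)/923 = (-8 + 0)*(1/923) = -8*1/923 = -8/923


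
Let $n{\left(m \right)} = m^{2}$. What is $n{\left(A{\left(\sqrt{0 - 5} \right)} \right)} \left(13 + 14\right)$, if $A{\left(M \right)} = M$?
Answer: $-135$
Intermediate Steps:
$n{\left(A{\left(\sqrt{0 - 5} \right)} \right)} \left(13 + 14\right) = \left(\sqrt{0 - 5}\right)^{2} \left(13 + 14\right) = \left(\sqrt{-5}\right)^{2} \cdot 27 = \left(i \sqrt{5}\right)^{2} \cdot 27 = \left(-5\right) 27 = -135$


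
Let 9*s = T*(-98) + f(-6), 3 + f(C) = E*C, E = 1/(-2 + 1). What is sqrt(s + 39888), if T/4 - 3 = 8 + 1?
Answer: sqrt(354291)/3 ≈ 198.41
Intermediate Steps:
E = -1 (E = 1/(-1) = -1)
f(C) = -3 - C
T = 48 (T = 12 + 4*(8 + 1) = 12 + 4*9 = 12 + 36 = 48)
s = -1567/3 (s = (48*(-98) + (-3 - 1*(-6)))/9 = (-4704 + (-3 + 6))/9 = (-4704 + 3)/9 = (1/9)*(-4701) = -1567/3 ≈ -522.33)
sqrt(s + 39888) = sqrt(-1567/3 + 39888) = sqrt(118097/3) = sqrt(354291)/3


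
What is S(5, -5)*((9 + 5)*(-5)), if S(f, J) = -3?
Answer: 210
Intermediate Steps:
S(5, -5)*((9 + 5)*(-5)) = -3*(9 + 5)*(-5) = -42*(-5) = -3*(-70) = 210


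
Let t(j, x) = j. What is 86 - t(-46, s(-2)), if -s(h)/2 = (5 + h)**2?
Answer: 132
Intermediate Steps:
s(h) = -2*(5 + h)**2
86 - t(-46, s(-2)) = 86 - 1*(-46) = 86 + 46 = 132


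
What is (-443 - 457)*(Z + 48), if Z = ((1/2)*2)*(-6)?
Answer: -37800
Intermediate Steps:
Z = -6 (Z = ((1*(½))*2)*(-6) = ((½)*2)*(-6) = 1*(-6) = -6)
(-443 - 457)*(Z + 48) = (-443 - 457)*(-6 + 48) = -900*42 = -37800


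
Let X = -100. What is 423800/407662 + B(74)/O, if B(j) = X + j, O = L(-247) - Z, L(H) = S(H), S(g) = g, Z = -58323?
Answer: 6150502397/5918844578 ≈ 1.0391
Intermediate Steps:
L(H) = H
O = 58076 (O = -247 - 1*(-58323) = -247 + 58323 = 58076)
B(j) = -100 + j
423800/407662 + B(74)/O = 423800/407662 + (-100 + 74)/58076 = 423800*(1/407662) - 26*1/58076 = 211900/203831 - 13/29038 = 6150502397/5918844578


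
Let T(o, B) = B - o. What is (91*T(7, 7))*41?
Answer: 0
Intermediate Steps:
(91*T(7, 7))*41 = (91*(7 - 1*7))*41 = (91*(7 - 7))*41 = (91*0)*41 = 0*41 = 0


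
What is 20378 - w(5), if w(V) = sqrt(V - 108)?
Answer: 20378 - I*sqrt(103) ≈ 20378.0 - 10.149*I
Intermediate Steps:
w(V) = sqrt(-108 + V)
20378 - w(5) = 20378 - sqrt(-108 + 5) = 20378 - sqrt(-103) = 20378 - I*sqrt(103)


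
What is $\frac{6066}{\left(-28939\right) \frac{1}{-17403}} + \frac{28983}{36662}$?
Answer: $\frac{3871121354913}{1060961618} \approx 3648.7$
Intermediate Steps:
$\frac{6066}{\left(-28939\right) \frac{1}{-17403}} + \frac{28983}{36662} = \frac{6066}{\left(-28939\right) \left(- \frac{1}{17403}\right)} + 28983 \cdot \frac{1}{36662} = \frac{6066}{\frac{28939}{17403}} + \frac{28983}{36662} = 6066 \cdot \frac{17403}{28939} + \frac{28983}{36662} = \frac{105566598}{28939} + \frac{28983}{36662} = \frac{3871121354913}{1060961618}$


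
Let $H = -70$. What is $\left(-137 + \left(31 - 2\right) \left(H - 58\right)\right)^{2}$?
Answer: $14814801$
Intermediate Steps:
$\left(-137 + \left(31 - 2\right) \left(H - 58\right)\right)^{2} = \left(-137 + \left(31 - 2\right) \left(-70 - 58\right)\right)^{2} = \left(-137 + 29 \left(-128\right)\right)^{2} = \left(-137 - 3712\right)^{2} = \left(-3849\right)^{2} = 14814801$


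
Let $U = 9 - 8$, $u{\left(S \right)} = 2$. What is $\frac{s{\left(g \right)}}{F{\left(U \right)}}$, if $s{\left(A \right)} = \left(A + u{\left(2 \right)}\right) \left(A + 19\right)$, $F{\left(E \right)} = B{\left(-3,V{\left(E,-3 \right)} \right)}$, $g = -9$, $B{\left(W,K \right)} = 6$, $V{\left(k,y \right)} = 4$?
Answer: $- \frac{35}{3} \approx -11.667$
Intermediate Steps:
$U = 1$ ($U = 9 - 8 = 1$)
$F{\left(E \right)} = 6$
$s{\left(A \right)} = \left(2 + A\right) \left(19 + A\right)$ ($s{\left(A \right)} = \left(A + 2\right) \left(A + 19\right) = \left(2 + A\right) \left(19 + A\right)$)
$\frac{s{\left(g \right)}}{F{\left(U \right)}} = \frac{38 + \left(-9\right)^{2} + 21 \left(-9\right)}{6} = \left(38 + 81 - 189\right) \frac{1}{6} = \left(-70\right) \frac{1}{6} = - \frac{35}{3}$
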